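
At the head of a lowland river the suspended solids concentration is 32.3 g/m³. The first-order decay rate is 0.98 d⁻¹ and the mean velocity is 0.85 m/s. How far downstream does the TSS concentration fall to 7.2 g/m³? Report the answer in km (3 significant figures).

From C = C₀·e^(−kt), t = ln(C₀/C)/k = ln(32.3/7.2)/0.98 = 1.501/0.98 = 1.532 d.
Distance = v·t = 0.85 m/s × 1.323e+05 s = 1.125e+05 m = 112.5 km.

112 km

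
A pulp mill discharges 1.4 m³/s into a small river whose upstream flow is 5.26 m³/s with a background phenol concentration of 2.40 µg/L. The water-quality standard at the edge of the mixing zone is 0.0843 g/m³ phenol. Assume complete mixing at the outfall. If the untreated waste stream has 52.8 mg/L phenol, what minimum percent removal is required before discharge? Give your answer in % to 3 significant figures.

2.40 µg/L = 0.0024 mg/L.
Mass balance: 0.0843·6.66 = 1.4·Cₑ + 5.26·0.0024.
Cₑ = (0.5614 − 0.01262) / 1.4 = 0.392 mg/L.
Required removal = 1 − 0.392/52.8 = 99.26 %.

99.3 %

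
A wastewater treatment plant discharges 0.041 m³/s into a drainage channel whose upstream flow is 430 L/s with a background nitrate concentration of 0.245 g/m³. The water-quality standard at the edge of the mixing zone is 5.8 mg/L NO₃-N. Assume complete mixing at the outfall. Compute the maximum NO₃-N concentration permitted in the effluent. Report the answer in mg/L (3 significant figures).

64.1 mg/L

430 L/s = 0.43 m³/s.
Mass balance: 5.8·0.471 = 0.041·Cₑ + 0.43·0.245.
Cₑ = (2.732 − 0.1053) / 0.041 = 64.06 mg/L.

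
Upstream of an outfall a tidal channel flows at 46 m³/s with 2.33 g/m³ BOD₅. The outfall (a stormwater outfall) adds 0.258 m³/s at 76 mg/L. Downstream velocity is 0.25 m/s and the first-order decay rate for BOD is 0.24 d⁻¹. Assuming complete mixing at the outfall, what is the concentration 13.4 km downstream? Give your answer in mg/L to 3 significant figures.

After complete mixing, C₀ = (0.258·76 + 46·2.33) / 46.26 = 2.741 mg/L.
Travel time t = 1.34e+04 m / 0.25 m/s = 5.36e+04 s = 0.6204 d.
C = 2.741·exp(−0.24·0.6204) = 2.741·0.8617 = 2.362 mg/L.

2.36 mg/L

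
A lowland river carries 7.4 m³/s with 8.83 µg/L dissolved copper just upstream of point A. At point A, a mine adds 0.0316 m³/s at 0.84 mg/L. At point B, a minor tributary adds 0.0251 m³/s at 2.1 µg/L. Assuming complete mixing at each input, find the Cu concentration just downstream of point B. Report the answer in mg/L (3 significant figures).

8.83 µg/L = 0.00883 mg/L.
After input A: C = (7.4·0.00883 + 0.0316·0.84) / 7.432 = 0.01236 mg/L.
2.1 µg/L = 0.0021 mg/L.
After input B: C = (7.432·0.01236 + 0.0251·0.0021) / 7.457 = 0.01233 mg/L.

0.0123 mg/L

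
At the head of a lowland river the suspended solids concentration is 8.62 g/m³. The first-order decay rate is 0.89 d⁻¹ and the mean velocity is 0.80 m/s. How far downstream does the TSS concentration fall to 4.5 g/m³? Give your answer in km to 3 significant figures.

From C = C₀·e^(−kt), t = ln(C₀/C)/k = ln(8.62/4.5)/0.89 = 0.65/0.89 = 0.7303 d.
Distance = v·t = 0.80 m/s × 6.31e+04 s = 5.048e+04 m = 50.48 km.

50.5 km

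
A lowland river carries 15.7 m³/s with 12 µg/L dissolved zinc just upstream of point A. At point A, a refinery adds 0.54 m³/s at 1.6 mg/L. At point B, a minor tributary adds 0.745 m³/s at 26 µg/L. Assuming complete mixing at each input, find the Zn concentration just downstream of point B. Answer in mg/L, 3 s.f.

12 µg/L = 0.012 mg/L.
After input A: C = (15.7·0.012 + 0.54·1.6) / 16.24 = 0.0648 mg/L.
26 µg/L = 0.026 mg/L.
After input B: C = (16.24·0.0648 + 0.745·0.026) / 16.98 = 0.0631 mg/L.

0.0631 mg/L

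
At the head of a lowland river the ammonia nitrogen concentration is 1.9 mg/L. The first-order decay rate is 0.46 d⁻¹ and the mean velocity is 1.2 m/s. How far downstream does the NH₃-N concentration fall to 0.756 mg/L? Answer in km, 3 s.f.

From C = C₀·e^(−kt), t = ln(C₀/C)/k = ln(1.9/0.756)/0.46 = 0.9216/0.46 = 2.003 d.
Distance = v·t = 1.2 m/s × 1.731e+05 s = 2.077e+05 m = 207.7 km.

208 km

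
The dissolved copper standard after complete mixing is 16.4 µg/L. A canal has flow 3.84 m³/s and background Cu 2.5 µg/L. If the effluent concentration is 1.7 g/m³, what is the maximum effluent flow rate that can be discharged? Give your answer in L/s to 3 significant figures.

2.5 µg/L = 0.0025 mg/L.
16.4 µg/L = 0.0164 mg/L.
Mass balance at complete mixing: C_std·(Q_w + Q_r) = Q_w·C_e + Q_r·C_b.
Rearranging, Q_w = Q_r·(C_std − C_b)/(C_e − C_std) = 3.84·(0.0164 − 0.0025) / (1.7 − 0.0164) = 0.0317 m³/s.
= 31.7 L/s.

31.7 L/s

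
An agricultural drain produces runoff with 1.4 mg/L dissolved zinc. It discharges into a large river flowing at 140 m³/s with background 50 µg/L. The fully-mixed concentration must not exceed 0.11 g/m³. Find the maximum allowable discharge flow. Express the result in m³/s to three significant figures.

6.51 m³/s

50 µg/L = 0.05 mg/L.
Mass balance at complete mixing: C_std·(Q_w + Q_r) = Q_w·C_e + Q_r·C_b.
Rearranging, Q_w = Q_r·(C_std − C_b)/(C_e − C_std) = 140·(0.11 − 0.05) / (1.4 − 0.11) = 6.512 m³/s.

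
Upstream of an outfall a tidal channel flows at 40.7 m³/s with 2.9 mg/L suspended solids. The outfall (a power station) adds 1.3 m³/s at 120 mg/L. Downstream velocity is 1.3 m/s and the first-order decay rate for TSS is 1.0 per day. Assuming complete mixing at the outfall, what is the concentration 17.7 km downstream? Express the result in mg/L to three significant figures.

5.57 mg/L

After complete mixing, C₀ = (1.3·120 + 40.7·2.9) / 42 = 6.525 mg/L.
Travel time t = 1.77e+04 m / 1.3 m/s = 1.362e+04 s = 0.1576 d.
C = 6.525·exp(−1.0·0.1576) = 6.525·0.8542 = 5.573 mg/L.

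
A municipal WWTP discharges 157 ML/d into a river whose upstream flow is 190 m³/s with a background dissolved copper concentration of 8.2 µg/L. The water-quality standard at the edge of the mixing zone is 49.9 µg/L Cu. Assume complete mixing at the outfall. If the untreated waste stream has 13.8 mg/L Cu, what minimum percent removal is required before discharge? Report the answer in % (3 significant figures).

68.0 %

157 ML/d = 1.817 m³/s.
8.2 µg/L = 0.0082 mg/L.
49.9 µg/L = 0.0499 mg/L.
Mass balance: 0.0499·191.8 = 1.817·Cₑ + 190·0.0082.
Cₑ = (9.572 − 1.558) / 1.817 = 4.41 mg/L.
Required removal = 1 − 4.41/13.8 = 68.04 %.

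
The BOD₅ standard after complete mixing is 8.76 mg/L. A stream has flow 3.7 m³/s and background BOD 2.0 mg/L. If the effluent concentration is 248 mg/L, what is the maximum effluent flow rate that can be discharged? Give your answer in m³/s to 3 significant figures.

Mass balance at complete mixing: C_std·(Q_w + Q_r) = Q_w·C_e + Q_r·C_b.
Rearranging, Q_w = Q_r·(C_std − C_b)/(C_e − C_std) = 3.7·(8.76 − 2) / (248 − 8.76) = 0.1045 m³/s.

0.105 m³/s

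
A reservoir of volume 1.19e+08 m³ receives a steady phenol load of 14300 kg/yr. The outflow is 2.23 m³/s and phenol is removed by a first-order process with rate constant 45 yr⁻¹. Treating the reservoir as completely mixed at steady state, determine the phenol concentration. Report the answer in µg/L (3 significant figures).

2.64 µg/L

Outflow Q = 2.23 m³/s × 3.156e+07 s/yr = 7.037e+07 m³/yr.
Steady-state CSTR mass balance: W = Q·C + k·V·C, so C = W/(Q + kV).
Q + kV = 7.037e+07 + 45·1.19e+08 = 5.425e+09 m³/yr.
C = 14300/5.425e+09 = 2.636e-06 kg/m³ = 0.002636 mg/L = 2.636 µg/L.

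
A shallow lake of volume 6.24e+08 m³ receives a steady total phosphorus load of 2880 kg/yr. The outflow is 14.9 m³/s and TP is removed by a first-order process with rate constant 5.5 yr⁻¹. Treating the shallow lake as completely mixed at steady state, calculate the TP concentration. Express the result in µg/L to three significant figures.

Outflow Q = 14.9 m³/s × 3.156e+07 s/yr = 4.702e+08 m³/yr.
Steady-state CSTR mass balance: W = Q·C + k·V·C, so C = W/(Q + kV).
Q + kV = 4.702e+08 + 5.5·6.24e+08 = 3.902e+09 m³/yr.
C = 2880/3.902e+09 = 7.38e-07 kg/m³ = 0.000738 mg/L = 0.738 µg/L.

0.738 µg/L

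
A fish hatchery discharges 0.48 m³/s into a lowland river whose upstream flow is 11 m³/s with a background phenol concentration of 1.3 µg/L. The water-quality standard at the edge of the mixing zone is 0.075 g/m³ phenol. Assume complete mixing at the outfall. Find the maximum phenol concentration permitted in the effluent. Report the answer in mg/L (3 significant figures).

1.76 mg/L

1.3 µg/L = 0.0013 mg/L.
Mass balance: 0.075·11.48 = 0.48·Cₑ + 11·0.0013.
Cₑ = (0.861 − 0.0143) / 0.48 = 1.764 mg/L.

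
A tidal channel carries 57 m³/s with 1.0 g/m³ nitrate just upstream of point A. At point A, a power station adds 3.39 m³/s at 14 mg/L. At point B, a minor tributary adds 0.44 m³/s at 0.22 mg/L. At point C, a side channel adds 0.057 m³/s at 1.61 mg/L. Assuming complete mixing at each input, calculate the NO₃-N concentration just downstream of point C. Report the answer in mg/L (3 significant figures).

After input A: C = (57·1 + 3.39·14) / 60.39 = 1.73 mg/L.
After input B: C = (60.39·1.73 + 0.44·0.22) / 60.83 = 1.719 mg/L.
After input C: C = (60.83·1.719 + 0.057·1.61) / 60.89 = 1.719 mg/L.

1.72 mg/L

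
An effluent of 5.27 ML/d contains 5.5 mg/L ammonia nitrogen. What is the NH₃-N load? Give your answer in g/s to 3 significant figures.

5.27 ML/d = 0.061 m³/s.
Mass flux = Q·C = 0.061 m³/s × 5.5 g/m³ = 0.3355 g/s.

0.335 g/s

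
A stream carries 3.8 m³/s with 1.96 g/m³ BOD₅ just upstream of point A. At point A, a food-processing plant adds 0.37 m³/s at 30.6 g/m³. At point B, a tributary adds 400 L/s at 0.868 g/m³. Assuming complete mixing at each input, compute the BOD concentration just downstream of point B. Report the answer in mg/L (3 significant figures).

4.18 mg/L

After input A: C = (3.8·1.96 + 0.37·30.6) / 4.17 = 4.501 mg/L.
400 L/s = 0.4 m³/s.
After input B: C = (4.17·4.501 + 0.4·0.868) / 4.57 = 4.183 mg/L.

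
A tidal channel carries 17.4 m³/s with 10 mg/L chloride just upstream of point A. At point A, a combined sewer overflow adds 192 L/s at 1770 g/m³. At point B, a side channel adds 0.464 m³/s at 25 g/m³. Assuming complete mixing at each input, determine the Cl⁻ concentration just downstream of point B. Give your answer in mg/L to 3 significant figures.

29.1 mg/L

192 L/s = 0.192 m³/s.
After input A: C = (17.4·10 + 0.192·1770) / 17.59 = 29.21 mg/L.
After input B: C = (17.59·29.21 + 0.464·25) / 18.06 = 29.1 mg/L.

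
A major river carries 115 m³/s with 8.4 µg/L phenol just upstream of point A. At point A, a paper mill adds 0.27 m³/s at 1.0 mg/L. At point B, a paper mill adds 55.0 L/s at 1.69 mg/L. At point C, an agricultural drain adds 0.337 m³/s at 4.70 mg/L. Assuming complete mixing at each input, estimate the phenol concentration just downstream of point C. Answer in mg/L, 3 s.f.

0.0252 mg/L

8.4 µg/L = 0.0084 mg/L.
After input A: C = (115·0.0084 + 0.27·1) / 115.3 = 0.01072 mg/L.
55.0 L/s = 0.055 m³/s.
After input B: C = (115.3·0.01072 + 0.055·1.69) / 115.3 = 0.01152 mg/L.
After input C: C = (115.3·0.01152 + 0.337·4.7) / 115.7 = 0.02518 mg/L.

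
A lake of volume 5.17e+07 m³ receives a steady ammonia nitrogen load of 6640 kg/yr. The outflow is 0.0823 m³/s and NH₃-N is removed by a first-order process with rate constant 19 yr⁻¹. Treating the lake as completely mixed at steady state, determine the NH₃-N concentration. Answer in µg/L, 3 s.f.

6.74 µg/L

Outflow Q = 0.0823 m³/s × 3.156e+07 s/yr = 2.597e+06 m³/yr.
Steady-state CSTR mass balance: W = Q·C + k·V·C, so C = W/(Q + kV).
Q + kV = 2.597e+06 + 19·5.17e+07 = 9.849e+08 m³/yr.
C = 6640/9.849e+08 = 6.742e-06 kg/m³ = 0.006742 mg/L = 6.742 µg/L.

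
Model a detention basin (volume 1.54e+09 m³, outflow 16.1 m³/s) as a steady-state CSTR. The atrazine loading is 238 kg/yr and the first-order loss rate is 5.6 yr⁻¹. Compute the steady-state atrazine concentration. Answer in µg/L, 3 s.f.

Outflow Q = 16.1 m³/s × 3.156e+07 s/yr = 5.081e+08 m³/yr.
Steady-state CSTR mass balance: W = Q·C + k·V·C, so C = W/(Q + kV).
Q + kV = 5.081e+08 + 5.6·1.54e+09 = 9.132e+09 m³/yr.
C = 238/9.132e+09 = 2.606e-08 kg/m³ = 2.606e-05 mg/L = 0.02606 µg/L.

0.0261 µg/L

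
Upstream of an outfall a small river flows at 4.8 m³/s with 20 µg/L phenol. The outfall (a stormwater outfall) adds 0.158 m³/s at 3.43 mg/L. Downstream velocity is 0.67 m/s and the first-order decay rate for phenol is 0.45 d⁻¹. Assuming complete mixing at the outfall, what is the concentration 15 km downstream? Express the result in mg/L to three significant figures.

20 µg/L = 0.02 mg/L.
After complete mixing, C₀ = (0.158·3.43 + 4.8·0.02) / 4.958 = 0.1287 mg/L.
Travel time t = 1.5e+04 m / 0.67 m/s = 2.239e+04 s = 0.2591 d.
C = 0.1287·exp(−0.45·0.2591) = 0.1287·0.8899 = 0.1145 mg/L.

0.115 mg/L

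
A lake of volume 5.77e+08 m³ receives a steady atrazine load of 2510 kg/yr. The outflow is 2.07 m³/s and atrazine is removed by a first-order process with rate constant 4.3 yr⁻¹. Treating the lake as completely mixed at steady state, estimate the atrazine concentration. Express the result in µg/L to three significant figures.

0.986 µg/L

Outflow Q = 2.07 m³/s × 3.156e+07 s/yr = 6.532e+07 m³/yr.
Steady-state CSTR mass balance: W = Q·C + k·V·C, so C = W/(Q + kV).
Q + kV = 6.532e+07 + 4.3·5.77e+08 = 2.546e+09 m³/yr.
C = 2510/2.546e+09 = 9.857e-07 kg/m³ = 0.0009857 mg/L = 0.9857 µg/L.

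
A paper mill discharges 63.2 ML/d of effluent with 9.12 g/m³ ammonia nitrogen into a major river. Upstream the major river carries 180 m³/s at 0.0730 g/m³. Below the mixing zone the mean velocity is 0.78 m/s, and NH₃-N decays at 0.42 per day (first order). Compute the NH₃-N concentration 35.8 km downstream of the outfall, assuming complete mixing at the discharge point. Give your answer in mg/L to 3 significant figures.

63.2 ML/d = 0.7315 m³/s.
After complete mixing, C₀ = (0.7315·9.12 + 180·0.073) / 180.7 = 0.1096 mg/L.
Travel time t = 3.58e+04 m / 0.78 m/s = 4.59e+04 s = 0.5312 d.
C = 0.1096·exp(−0.42·0.5312) = 0.1096·0.8 = 0.0877 mg/L.

0.0877 mg/L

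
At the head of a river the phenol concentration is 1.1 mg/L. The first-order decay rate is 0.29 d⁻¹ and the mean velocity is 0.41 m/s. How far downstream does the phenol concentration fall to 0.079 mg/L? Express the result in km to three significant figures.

From C = C₀·e^(−kt), t = ln(C₀/C)/k = ln(1.1/0.079)/0.29 = 2.634/0.29 = 9.081 d.
Distance = v·t = 0.41 m/s × 7.846e+05 s = 3.217e+05 m = 321.7 km.

322 km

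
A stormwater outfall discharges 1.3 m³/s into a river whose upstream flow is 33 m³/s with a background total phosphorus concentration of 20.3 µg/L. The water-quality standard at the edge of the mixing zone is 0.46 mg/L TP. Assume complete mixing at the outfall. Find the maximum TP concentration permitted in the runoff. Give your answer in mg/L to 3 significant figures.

20.3 µg/L = 0.0203 mg/L.
Mass balance: 0.46·34.3 = 1.3·Cₑ + 33·0.0203.
Cₑ = (15.78 − 0.6699) / 1.3 = 11.62 mg/L.

11.6 mg/L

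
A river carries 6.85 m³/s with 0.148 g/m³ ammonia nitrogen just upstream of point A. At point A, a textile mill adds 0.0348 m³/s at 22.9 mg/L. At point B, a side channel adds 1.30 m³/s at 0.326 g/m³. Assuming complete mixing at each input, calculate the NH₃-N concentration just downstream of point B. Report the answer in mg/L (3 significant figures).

0.273 mg/L

After input A: C = (6.85·0.148 + 0.0348·22.9) / 6.885 = 0.263 mg/L.
After input B: C = (6.885·0.263 + 1.3·0.326) / 8.185 = 0.273 mg/L.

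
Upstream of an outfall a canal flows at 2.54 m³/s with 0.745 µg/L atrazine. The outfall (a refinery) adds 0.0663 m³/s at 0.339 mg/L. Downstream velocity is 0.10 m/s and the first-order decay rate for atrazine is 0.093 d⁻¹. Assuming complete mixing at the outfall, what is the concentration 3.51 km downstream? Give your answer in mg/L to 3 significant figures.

0.745 µg/L = 0.000745 mg/L.
After complete mixing, C₀ = (0.0663·0.339 + 2.54·0.000745) / 2.606 = 0.00935 mg/L.
Travel time t = 3510 m / 0.10 m/s = 3.51e+04 s = 0.4062 d.
C = 0.00935·exp(−0.093·0.4062) = 0.00935·0.9629 = 0.009003 mg/L.

0.00900 mg/L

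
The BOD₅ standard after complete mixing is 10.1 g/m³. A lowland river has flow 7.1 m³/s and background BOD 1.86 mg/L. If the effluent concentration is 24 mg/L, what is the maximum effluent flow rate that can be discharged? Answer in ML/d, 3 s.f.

Mass balance at complete mixing: C_std·(Q_w + Q_r) = Q_w·C_e + Q_r·C_b.
Rearranging, Q_w = Q_r·(C_std − C_b)/(C_e − C_std) = 7.1·(10.1 − 1.86) / (24 − 10.1) = 4.209 m³/s.
= 363.7 ML/d.

364 ML/d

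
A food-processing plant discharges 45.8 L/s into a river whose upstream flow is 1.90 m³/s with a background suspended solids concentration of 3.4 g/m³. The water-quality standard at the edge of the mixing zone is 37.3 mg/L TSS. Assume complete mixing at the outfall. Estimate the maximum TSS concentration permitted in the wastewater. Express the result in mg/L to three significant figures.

45.8 L/s = 0.0458 m³/s.
Mass balance: 37.3·1.946 = 0.0458·Cₑ + 1.9·3.4.
Cₑ = (72.58 − 6.46) / 0.0458 = 1444 mg/L.

1440 mg/L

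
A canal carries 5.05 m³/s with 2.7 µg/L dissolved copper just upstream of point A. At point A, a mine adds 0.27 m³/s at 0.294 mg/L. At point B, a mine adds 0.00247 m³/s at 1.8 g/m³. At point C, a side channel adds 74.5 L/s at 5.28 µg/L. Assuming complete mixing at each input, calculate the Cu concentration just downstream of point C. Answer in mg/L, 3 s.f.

0.0181 mg/L

2.7 µg/L = 0.0027 mg/L.
After input A: C = (5.05·0.0027 + 0.27·0.294) / 5.32 = 0.01748 mg/L.
After input B: C = (5.32·0.01748 + 0.00247·1.8) / 5.322 = 0.01831 mg/L.
74.5 L/s = 0.0745 m³/s.
5.28 µg/L = 0.00528 mg/L.
After input C: C = (5.322·0.01831 + 0.0745·0.00528) / 5.397 = 0.01813 mg/L.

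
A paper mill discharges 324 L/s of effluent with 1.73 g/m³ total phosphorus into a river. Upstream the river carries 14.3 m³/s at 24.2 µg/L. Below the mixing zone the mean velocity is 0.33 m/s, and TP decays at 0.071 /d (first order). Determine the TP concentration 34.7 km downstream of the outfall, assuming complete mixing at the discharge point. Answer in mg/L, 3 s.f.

324 L/s = 0.324 m³/s.
24.2 µg/L = 0.0242 mg/L.
After complete mixing, C₀ = (0.324·1.73 + 14.3·0.0242) / 14.62 = 0.06199 mg/L.
Travel time t = 3.47e+04 m / 0.33 m/s = 1.052e+05 s = 1.217 d.
C = 0.06199·exp(−0.071·1.217) = 0.06199·0.9172 = 0.05686 mg/L.

0.0569 mg/L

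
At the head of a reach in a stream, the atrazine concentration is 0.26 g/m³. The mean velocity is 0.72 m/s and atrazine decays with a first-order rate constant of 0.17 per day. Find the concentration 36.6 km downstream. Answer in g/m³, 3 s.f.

Travel time t = 36.6 km / 0.72 m/s = 3.66e+04/0.72 = 5.083e+04 s = 0.5883 d.
First-order decay: C = 0.26·exp(−0.17·0.5883) = 0.26·0.9048 = 0.2353 g/m³.

0.235 g/m³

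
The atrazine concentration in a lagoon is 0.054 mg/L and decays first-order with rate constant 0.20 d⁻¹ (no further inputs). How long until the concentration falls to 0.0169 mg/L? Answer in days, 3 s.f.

5.81 d

t = ln(C₀/C)/k = ln(0.054/0.0169)/0.20 = 1.162/0.20 = 5.808 d.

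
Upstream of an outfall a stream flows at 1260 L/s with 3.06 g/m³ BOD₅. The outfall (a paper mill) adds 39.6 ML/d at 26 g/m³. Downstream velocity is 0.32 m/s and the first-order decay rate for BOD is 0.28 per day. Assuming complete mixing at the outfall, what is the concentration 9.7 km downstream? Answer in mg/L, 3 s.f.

39.6 ML/d = 0.4583 m³/s.
1260 L/s = 1.26 m³/s.
After complete mixing, C₀ = (0.4583·26 + 1.26·3.06) / 1.718 = 9.179 mg/L.
Travel time t = 9700 m / 0.32 m/s = 3.031e+04 s = 0.3508 d.
C = 9.179·exp(−0.28·0.3508) = 9.179·0.9064 = 8.32 mg/L.

8.32 mg/L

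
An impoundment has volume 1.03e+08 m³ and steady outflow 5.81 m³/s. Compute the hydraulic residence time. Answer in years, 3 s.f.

0.562 yr

Q = 5.81 m³/s × 3.156e+07 s/yr = 1.833e+08 m³/yr.
Hydraulic residence time τ = V/Q = 1.03e+08/1.833e+08 = 0.5618 yr.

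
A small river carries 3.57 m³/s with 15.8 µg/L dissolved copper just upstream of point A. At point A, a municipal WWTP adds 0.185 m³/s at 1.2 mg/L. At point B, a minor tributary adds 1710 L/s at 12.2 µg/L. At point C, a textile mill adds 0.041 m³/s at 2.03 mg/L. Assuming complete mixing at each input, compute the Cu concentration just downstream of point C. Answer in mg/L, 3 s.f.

15.8 µg/L = 0.0158 mg/L.
After input A: C = (3.57·0.0158 + 0.185·1.2) / 3.755 = 0.07414 mg/L.
1710 L/s = 1.71 m³/s.
12.2 µg/L = 0.0122 mg/L.
After input B: C = (3.755·0.07414 + 1.71·0.0122) / 5.465 = 0.05476 mg/L.
After input C: C = (5.465·0.05476 + 0.041·2.03) / 5.506 = 0.06947 mg/L.

0.0695 mg/L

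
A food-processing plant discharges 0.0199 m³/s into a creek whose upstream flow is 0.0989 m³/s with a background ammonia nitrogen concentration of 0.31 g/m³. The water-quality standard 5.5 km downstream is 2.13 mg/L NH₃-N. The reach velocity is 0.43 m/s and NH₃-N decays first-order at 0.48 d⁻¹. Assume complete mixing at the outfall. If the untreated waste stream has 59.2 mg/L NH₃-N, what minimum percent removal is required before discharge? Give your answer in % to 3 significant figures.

79.5 %

Travel time to the compliance point: t = 5500/0.43 = 1.279e+04 s = 0.148 d; decay factor exp(−0.48·0.148) = 0.9314.
So the concentration just after mixing may be at most 2.13/0.9314 = 2.287 mg/L.
Mass balance: 2.287·0.1188 = 0.0199·Cₑ + 0.0989·0.31.
Cₑ = (0.2717 − 0.03066) / 0.0199 = 12.11 mg/L.
Required removal = 1 − 12.11/59.2 = 79.54 %.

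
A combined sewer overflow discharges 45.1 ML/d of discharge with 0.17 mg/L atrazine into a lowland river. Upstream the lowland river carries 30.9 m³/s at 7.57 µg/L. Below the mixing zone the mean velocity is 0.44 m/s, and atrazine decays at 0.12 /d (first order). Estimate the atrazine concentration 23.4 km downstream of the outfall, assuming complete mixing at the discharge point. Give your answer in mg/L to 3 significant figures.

0.00954 mg/L

45.1 ML/d = 0.522 m³/s.
7.57 µg/L = 0.00757 mg/L.
After complete mixing, C₀ = (0.522·0.17 + 30.9·0.00757) / 31.42 = 0.01027 mg/L.
Travel time t = 2.34e+04 m / 0.44 m/s = 5.318e+04 s = 0.6155 d.
C = 0.01027·exp(−0.12·0.6155) = 0.01027·0.9288 = 0.009537 mg/L.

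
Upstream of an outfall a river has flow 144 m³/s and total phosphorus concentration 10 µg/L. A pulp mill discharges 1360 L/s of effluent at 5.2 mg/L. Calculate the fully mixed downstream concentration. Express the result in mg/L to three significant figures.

0.0586 mg/L

1360 L/s = 1.36 m³/s.
10 µg/L = 0.01 mg/L.
Conservation of mass across the mixing zone: C = (1.36·5.2 + 144·0.01) / (1.36 + 144) = 8.512/145.4 = 0.05856 mg/L.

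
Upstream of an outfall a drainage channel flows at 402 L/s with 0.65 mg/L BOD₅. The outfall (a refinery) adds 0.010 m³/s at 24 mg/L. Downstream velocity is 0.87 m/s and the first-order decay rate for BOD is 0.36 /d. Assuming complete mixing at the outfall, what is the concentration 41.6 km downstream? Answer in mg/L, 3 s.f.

0.997 mg/L

402 L/s = 0.402 m³/s.
After complete mixing, C₀ = (0.01·24 + 0.402·0.65) / 0.412 = 1.217 mg/L.
Travel time t = 4.16e+04 m / 0.87 m/s = 4.782e+04 s = 0.5534 d.
C = 1.217·exp(−0.36·0.5534) = 1.217·0.8194 = 0.997 mg/L.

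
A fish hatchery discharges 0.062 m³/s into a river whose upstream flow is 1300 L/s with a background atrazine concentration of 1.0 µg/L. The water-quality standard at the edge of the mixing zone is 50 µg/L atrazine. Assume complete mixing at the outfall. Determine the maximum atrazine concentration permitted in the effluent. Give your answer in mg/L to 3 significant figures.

1300 L/s = 1.3 m³/s.
1.0 µg/L = 0.001 mg/L.
50 µg/L = 0.05 mg/L.
Mass balance: 0.05·1.362 = 0.062·Cₑ + 1.3·0.001.
Cₑ = (0.0681 − 0.0013) / 0.062 = 1.077 mg/L.

1.08 mg/L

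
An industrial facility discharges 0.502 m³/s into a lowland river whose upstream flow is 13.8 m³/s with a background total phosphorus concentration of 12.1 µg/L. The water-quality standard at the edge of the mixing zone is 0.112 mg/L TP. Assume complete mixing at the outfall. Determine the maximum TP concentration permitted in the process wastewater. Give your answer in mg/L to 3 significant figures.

2.86 mg/L

12.1 µg/L = 0.0121 mg/L.
Mass balance: 0.112·14.3 = 0.502·Cₑ + 13.8·0.0121.
Cₑ = (1.602 − 0.167) / 0.502 = 2.858 mg/L.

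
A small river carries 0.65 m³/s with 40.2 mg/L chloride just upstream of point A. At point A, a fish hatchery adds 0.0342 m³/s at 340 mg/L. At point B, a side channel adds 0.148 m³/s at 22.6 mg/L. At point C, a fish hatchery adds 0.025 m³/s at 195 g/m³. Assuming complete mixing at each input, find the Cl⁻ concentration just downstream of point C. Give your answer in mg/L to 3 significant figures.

After input A: C = (0.65·40.2 + 0.0342·340) / 0.6842 = 55.19 mg/L.
After input B: C = (0.6842·55.19 + 0.148·22.6) / 0.8322 = 49.39 mg/L.
After input C: C = (0.8322·49.39 + 0.025·195) / 0.8572 = 53.64 mg/L.

53.6 mg/L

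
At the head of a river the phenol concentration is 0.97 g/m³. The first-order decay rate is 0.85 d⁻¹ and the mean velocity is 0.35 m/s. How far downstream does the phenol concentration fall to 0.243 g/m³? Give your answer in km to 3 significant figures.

49.2 km

From C = C₀·e^(−kt), t = ln(C₀/C)/k = ln(0.97/0.243)/0.85 = 1.384/0.85 = 1.629 d.
Distance = v·t = 0.35 m/s × 1.407e+05 s = 4.925e+04 m = 49.25 km.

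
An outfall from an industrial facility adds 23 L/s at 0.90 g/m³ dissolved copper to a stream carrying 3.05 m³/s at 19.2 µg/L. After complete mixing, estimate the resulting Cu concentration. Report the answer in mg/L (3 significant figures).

0.0258 mg/L

23 L/s = 0.023 m³/s.
19.2 µg/L = 0.0192 mg/L.
Conservation of mass across the mixing zone: C = (0.023·0.9 + 3.05·0.0192) / (0.023 + 3.05) = 0.07926/3.073 = 0.02579 mg/L.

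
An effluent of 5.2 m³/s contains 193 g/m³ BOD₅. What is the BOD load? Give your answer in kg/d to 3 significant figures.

Mass flux = Q·C = 5.2 m³/s × 193 g/m³ = 1004 g/s.
= 1004 g/s × 86.4 = 8.671e+04 kg/d.

86700 kg/d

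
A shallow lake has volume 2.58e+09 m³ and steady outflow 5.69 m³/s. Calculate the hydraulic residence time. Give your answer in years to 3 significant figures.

14.4 yr

Q = 5.69 m³/s × 3.156e+07 s/yr = 1.796e+08 m³/yr.
Hydraulic residence time τ = V/Q = 2.58e+09/1.796e+08 = 14.37 yr.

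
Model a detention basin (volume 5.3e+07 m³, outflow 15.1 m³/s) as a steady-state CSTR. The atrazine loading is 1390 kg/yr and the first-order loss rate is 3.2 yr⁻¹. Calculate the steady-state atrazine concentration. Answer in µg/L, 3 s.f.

2.15 µg/L

Outflow Q = 15.1 m³/s × 3.156e+07 s/yr = 4.765e+08 m³/yr.
Steady-state CSTR mass balance: W = Q·C + k·V·C, so C = W/(Q + kV).
Q + kV = 4.765e+08 + 3.2·5.3e+07 = 6.461e+08 m³/yr.
C = 1390/6.461e+08 = 2.151e-06 kg/m³ = 0.002151 mg/L = 2.151 µg/L.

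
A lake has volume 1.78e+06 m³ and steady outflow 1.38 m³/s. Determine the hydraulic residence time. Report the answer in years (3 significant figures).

0.0409 yr

Q = 1.38 m³/s × 3.156e+07 s/yr = 4.355e+07 m³/yr.
Hydraulic residence time τ = V/Q = 1.78e+06/4.355e+07 = 0.04087 yr.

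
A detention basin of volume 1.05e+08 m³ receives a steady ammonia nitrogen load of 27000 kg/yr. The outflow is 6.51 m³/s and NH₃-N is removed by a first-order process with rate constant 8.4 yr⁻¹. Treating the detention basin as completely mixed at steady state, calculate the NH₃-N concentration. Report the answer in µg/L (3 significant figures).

24.8 µg/L

Outflow Q = 6.51 m³/s × 3.156e+07 s/yr = 2.054e+08 m³/yr.
Steady-state CSTR mass balance: W = Q·C + k·V·C, so C = W/(Q + kV).
Q + kV = 2.054e+08 + 8.4·1.05e+08 = 1.087e+09 m³/yr.
C = 27000/1.087e+09 = 2.483e-05 kg/m³ = 0.02483 mg/L = 24.83 µg/L.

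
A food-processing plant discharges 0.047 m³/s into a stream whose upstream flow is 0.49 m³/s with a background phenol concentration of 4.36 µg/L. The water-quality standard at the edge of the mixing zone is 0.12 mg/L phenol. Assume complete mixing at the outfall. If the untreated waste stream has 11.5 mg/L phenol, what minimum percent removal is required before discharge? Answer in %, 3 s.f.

4.36 µg/L = 0.00436 mg/L.
Mass balance: 0.12·0.537 = 0.047·Cₑ + 0.49·0.00436.
Cₑ = (0.06444 − 0.002136) / 0.047 = 1.326 mg/L.
Required removal = 1 − 1.326/11.5 = 88.47 %.

88.5 %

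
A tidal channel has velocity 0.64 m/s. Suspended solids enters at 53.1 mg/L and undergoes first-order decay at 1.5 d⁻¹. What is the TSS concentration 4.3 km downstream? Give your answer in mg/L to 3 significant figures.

Travel time t = 4.3 km / 0.64 m/s = 4300/0.64 = 6719 s = 0.07776 d.
First-order decay: C = 53.1·exp(−1.5·0.07776) = 53.1·0.8899 = 47.25 mg/L.

47.3 mg/L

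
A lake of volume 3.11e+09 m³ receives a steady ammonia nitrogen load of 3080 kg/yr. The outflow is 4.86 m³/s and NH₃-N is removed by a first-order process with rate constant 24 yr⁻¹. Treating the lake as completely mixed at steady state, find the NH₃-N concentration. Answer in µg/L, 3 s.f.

Outflow Q = 4.86 m³/s × 3.156e+07 s/yr = 1.534e+08 m³/yr.
Steady-state CSTR mass balance: W = Q·C + k·V·C, so C = W/(Q + kV).
Q + kV = 1.534e+08 + 24·3.11e+09 = 7.479e+10 m³/yr.
C = 3080/7.479e+10 = 4.118e-08 kg/m³ = 4.118e-05 mg/L = 0.04118 µg/L.

0.0412 µg/L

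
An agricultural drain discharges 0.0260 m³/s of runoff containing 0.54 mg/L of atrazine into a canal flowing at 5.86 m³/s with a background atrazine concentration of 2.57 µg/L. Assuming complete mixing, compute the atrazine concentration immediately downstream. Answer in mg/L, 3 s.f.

0.00494 mg/L

2.57 µg/L = 0.00257 mg/L.
By mass balance at complete mixing, C = (0.026·0.54 + 5.86·0.00257) / (0.026 + 5.86) = 0.0291/5.886 = 0.004944 mg/L.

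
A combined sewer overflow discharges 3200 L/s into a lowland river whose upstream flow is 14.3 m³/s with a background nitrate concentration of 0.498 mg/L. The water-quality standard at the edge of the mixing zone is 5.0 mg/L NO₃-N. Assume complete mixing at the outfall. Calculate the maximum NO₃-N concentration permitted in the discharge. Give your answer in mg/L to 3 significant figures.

3200 L/s = 3.2 m³/s.
Mass balance: 5·17.5 = 3.2·Cₑ + 14.3·0.498.
Cₑ = (87.5 − 7.121) / 3.2 = 25.12 mg/L.

25.1 mg/L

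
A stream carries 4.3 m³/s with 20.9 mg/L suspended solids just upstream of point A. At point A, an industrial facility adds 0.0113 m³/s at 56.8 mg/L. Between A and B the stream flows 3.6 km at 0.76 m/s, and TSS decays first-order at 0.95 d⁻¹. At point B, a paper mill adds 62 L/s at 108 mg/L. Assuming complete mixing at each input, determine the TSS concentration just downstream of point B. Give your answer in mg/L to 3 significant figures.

21.2 mg/L

After input A: C = (4.3·20.9 + 0.0113·56.8) / 4.311 = 20.99 mg/L.
Over the 3.6 km reach to input B (t = 4737 s = 0.05482 d), decay gives C = 20.99·exp(−0.95·0.05482) = 19.93 mg/L.
62 L/s = 0.062 m³/s.
After input B: C = (4.311·19.93 + 0.062·108) / 4.373 = 21.18 mg/L.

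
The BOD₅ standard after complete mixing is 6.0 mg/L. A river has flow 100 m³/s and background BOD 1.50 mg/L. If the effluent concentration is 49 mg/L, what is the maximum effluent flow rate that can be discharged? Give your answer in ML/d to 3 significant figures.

904 ML/d

Mass balance at complete mixing: C_std·(Q_w + Q_r) = Q_w·C_e + Q_r·C_b.
Rearranging, Q_w = Q_r·(C_std − C_b)/(C_e − C_std) = 100·(6 − 1.5) / (49 − 6) = 10.47 m³/s.
= 904.2 ML/d.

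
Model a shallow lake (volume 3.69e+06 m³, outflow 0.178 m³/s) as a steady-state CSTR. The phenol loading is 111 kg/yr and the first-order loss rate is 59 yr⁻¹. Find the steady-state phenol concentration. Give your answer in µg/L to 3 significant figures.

Outflow Q = 0.178 m³/s × 3.156e+07 s/yr = 5.617e+06 m³/yr.
Steady-state CSTR mass balance: W = Q·C + k·V·C, so C = W/(Q + kV).
Q + kV = 5.617e+06 + 59·3.69e+06 = 2.233e+08 m³/yr.
C = 111/2.233e+08 = 4.97e-07 kg/m³ = 0.000497 mg/L = 0.497 µg/L.

0.497 µg/L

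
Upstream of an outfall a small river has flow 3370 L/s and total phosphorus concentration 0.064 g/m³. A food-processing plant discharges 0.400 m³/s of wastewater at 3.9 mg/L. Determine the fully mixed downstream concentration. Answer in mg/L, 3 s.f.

0.471 mg/L

3370 L/s = 3.37 m³/s.
Conservation of mass across the mixing zone: C = (0.4·3.9 + 3.37·0.064) / (0.4 + 3.37) = 1.776/3.77 = 0.471 mg/L.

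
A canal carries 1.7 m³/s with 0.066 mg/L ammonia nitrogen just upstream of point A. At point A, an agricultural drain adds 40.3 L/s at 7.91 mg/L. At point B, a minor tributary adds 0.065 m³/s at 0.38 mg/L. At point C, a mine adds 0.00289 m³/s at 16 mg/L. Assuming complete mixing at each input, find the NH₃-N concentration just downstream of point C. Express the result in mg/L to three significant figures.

0.278 mg/L

40.3 L/s = 0.0403 m³/s.
After input A: C = (1.7·0.066 + 0.0403·7.91) / 1.74 = 0.2476 mg/L.
After input B: C = (1.74·0.2476 + 0.065·0.38) / 1.805 = 0.2524 mg/L.
After input C: C = (1.805·0.2524 + 0.00289·16) / 1.808 = 0.2776 mg/L.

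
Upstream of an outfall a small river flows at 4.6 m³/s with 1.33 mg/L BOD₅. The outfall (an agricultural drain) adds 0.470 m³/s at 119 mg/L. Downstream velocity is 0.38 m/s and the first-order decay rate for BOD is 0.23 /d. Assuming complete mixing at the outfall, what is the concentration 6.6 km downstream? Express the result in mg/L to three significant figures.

11.7 mg/L

After complete mixing, C₀ = (0.47·119 + 4.6·1.33) / 5.07 = 12.24 mg/L.
Travel time t = 6600 m / 0.38 m/s = 1.737e+04 s = 0.201 d.
C = 12.24·exp(−0.23·0.201) = 12.24·0.9548 = 11.69 mg/L.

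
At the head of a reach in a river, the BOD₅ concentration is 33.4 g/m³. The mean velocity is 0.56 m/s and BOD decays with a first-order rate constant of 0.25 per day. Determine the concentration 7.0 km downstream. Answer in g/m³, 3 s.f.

Travel time t = 7.0 km / 0.56 m/s = 7000/0.56 = 1.25e+04 s = 0.1447 d.
First-order decay: C = 33.4·exp(−0.25·0.1447) = 33.4·0.9645 = 32.21 g/m³.

32.2 g/m³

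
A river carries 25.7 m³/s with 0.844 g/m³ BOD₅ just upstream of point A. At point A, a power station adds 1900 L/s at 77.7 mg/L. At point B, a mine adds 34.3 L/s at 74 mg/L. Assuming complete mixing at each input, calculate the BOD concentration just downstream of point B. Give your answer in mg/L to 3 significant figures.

6.22 mg/L

1900 L/s = 1.9 m³/s.
After input A: C = (25.7·0.844 + 1.9·77.7) / 27.6 = 6.135 mg/L.
34.3 L/s = 0.0343 m³/s.
After input B: C = (27.6·6.135 + 0.0343·74) / 27.63 = 6.219 mg/L.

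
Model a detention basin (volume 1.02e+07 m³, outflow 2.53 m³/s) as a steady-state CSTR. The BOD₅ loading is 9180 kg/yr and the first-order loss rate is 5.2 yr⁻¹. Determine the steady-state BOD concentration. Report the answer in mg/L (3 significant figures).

Outflow Q = 2.53 m³/s × 3.156e+07 s/yr = 7.984e+07 m³/yr.
Steady-state CSTR mass balance: W = Q·C + k·V·C, so C = W/(Q + kV).
Q + kV = 7.984e+07 + 5.2·1.02e+07 = 1.329e+08 m³/yr.
C = 9180/1.329e+08 = 6.908e-05 kg/m³ = 0.06908 mg/L.

0.0691 mg/L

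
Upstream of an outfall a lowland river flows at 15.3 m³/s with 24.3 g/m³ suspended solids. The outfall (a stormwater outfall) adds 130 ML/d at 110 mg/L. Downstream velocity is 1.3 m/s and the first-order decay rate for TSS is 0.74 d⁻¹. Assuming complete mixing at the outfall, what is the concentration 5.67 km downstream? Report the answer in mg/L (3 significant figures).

130 ML/d = 1.505 m³/s.
After complete mixing, C₀ = (1.505·110 + 15.3·24.3) / 16.8 = 31.97 mg/L.
Travel time t = 5670 m / 1.3 m/s = 4362 s = 0.05048 d.
C = 31.97·exp(−0.74·0.05048) = 31.97·0.9633 = 30.8 mg/L.

30.8 mg/L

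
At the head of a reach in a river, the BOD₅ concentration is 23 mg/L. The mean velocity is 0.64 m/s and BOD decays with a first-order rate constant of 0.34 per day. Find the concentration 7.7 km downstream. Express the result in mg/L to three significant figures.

Travel time t = 7.7 km / 0.64 m/s = 7700/0.64 = 1.203e+04 s = 0.1393 d.
First-order decay: C = 23·exp(−0.34·0.1393) = 23·0.9538 = 21.94 mg/L.

21.9 mg/L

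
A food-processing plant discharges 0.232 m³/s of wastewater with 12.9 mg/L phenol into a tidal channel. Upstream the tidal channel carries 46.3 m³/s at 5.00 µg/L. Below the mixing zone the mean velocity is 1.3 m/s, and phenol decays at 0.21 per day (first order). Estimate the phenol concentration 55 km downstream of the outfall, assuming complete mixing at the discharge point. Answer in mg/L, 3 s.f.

5.00 µg/L = 0.005 mg/L.
After complete mixing, C₀ = (0.232·12.9 + 46.3·0.005) / 46.53 = 0.06929 mg/L.
Travel time t = 5.5e+04 m / 1.3 m/s = 4.231e+04 s = 0.4897 d.
C = 0.06929·exp(−0.21·0.4897) = 0.06929·0.9023 = 0.06252 mg/L.

0.0625 mg/L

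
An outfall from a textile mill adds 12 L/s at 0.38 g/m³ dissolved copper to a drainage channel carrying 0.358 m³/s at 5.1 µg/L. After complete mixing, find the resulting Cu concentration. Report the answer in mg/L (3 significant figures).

12 L/s = 0.012 m³/s.
5.1 µg/L = 0.0051 mg/L.
Conservation of mass across the mixing zone: C = (0.012·0.38 + 0.358·0.0051) / (0.012 + 0.358) = 0.006386/0.37 = 0.01726 mg/L.

0.0173 mg/L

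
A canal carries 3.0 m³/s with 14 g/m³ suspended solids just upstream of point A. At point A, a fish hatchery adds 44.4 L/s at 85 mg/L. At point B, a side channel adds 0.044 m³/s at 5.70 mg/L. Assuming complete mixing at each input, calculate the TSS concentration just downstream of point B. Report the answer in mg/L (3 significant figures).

14.9 mg/L

44.4 L/s = 0.0444 m³/s.
After input A: C = (3·14 + 0.0444·85) / 3.044 = 15.04 mg/L.
After input B: C = (3.044·15.04 + 0.044·5.7) / 3.088 = 14.9 mg/L.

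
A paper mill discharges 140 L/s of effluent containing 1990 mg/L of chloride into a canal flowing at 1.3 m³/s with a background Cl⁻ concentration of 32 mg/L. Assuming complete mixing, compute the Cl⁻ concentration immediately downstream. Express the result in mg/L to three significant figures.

222 mg/L

140 L/s = 0.14 m³/s.
By mass balance at complete mixing, C = (0.14·1990 + 1.3·32) / (0.14 + 1.3) = 320.2/1.44 = 222.4 mg/L.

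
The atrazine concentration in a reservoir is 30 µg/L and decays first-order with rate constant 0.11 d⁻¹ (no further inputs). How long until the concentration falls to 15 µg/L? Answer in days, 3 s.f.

6.30 d

t = ln(C₀/C)/k = ln(30/15)/0.11 = 0.6931/0.11 = 6.301 d.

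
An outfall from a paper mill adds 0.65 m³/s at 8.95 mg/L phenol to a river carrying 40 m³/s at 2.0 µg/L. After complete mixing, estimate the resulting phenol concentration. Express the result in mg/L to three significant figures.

2.0 µg/L = 0.002 mg/L.
By mass balance at complete mixing, C = (0.65·8.95 + 40·0.002) / (0.65 + 40) = 5.897/40.65 = 0.1451 mg/L.

0.145 mg/L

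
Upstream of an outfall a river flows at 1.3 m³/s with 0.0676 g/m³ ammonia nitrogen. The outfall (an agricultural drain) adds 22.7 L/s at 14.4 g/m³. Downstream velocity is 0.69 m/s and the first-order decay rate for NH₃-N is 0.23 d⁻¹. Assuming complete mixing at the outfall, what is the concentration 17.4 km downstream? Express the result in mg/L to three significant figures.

22.7 L/s = 0.0227 m³/s.
After complete mixing, C₀ = (0.0227·14.4 + 1.3·0.0676) / 1.323 = 0.3136 mg/L.
Travel time t = 1.74e+04 m / 0.69 m/s = 2.522e+04 s = 0.2919 d.
C = 0.3136·exp(−0.23·0.2919) = 0.3136·0.9351 = 0.2932 mg/L.

0.293 mg/L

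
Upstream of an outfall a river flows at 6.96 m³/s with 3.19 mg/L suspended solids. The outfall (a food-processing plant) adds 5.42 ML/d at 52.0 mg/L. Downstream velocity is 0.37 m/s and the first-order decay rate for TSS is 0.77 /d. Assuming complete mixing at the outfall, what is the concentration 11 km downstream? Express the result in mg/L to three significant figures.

5.42 ML/d = 0.06273 m³/s.
After complete mixing, C₀ = (0.06273·52 + 6.96·3.19) / 7.023 = 3.626 mg/L.
Travel time t = 1.1e+04 m / 0.37 m/s = 2.973e+04 s = 0.3441 d.
C = 3.626·exp(−0.77·0.3441) = 3.626·0.7672 = 2.782 mg/L.

2.78 mg/L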